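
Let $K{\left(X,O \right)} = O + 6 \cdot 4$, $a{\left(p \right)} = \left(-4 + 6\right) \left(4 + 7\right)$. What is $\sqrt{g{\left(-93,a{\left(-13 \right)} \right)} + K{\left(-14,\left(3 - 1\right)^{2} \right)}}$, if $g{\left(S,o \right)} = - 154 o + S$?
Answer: $i \sqrt{3453} \approx 58.762 i$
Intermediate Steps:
$a{\left(p \right)} = 22$ ($a{\left(p \right)} = 2 \cdot 11 = 22$)
$K{\left(X,O \right)} = 24 + O$ ($K{\left(X,O \right)} = O + 24 = 24 + O$)
$g{\left(S,o \right)} = S - 154 o$
$\sqrt{g{\left(-93,a{\left(-13 \right)} \right)} + K{\left(-14,\left(3 - 1\right)^{2} \right)}} = \sqrt{\left(-93 - 3388\right) + \left(24 + \left(3 - 1\right)^{2}\right)} = \sqrt{\left(-93 - 3388\right) + \left(24 + 2^{2}\right)} = \sqrt{-3481 + \left(24 + 4\right)} = \sqrt{-3481 + 28} = \sqrt{-3453} = i \sqrt{3453}$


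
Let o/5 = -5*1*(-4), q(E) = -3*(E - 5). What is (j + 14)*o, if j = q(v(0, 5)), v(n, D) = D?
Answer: 1400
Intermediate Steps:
q(E) = 15 - 3*E (q(E) = -3*(-5 + E) = 15 - 3*E)
j = 0 (j = 15 - 3*5 = 15 - 15 = 0)
o = 100 (o = 5*(-5*1*(-4)) = 5*(-5*(-4)) = 5*20 = 100)
(j + 14)*o = (0 + 14)*100 = 14*100 = 1400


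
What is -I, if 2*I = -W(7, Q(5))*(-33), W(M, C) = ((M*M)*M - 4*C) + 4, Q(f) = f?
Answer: -10791/2 ≈ -5395.5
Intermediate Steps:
W(M, C) = 4 + M³ - 4*C (W(M, C) = (M²*M - 4*C) + 4 = (M³ - 4*C) + 4 = 4 + M³ - 4*C)
I = 10791/2 (I = (-(4 + 7³ - 4*5)*(-33))/2 = (-(4 + 343 - 20)*(-33))/2 = (-1*327*(-33))/2 = (-327*(-33))/2 = (½)*10791 = 10791/2 ≈ 5395.5)
-I = -1*10791/2 = -10791/2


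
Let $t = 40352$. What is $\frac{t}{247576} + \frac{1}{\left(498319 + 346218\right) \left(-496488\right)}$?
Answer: $\frac{2114961739635517}{12976154035975032} \approx 0.16299$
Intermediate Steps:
$\frac{t}{247576} + \frac{1}{\left(498319 + 346218\right) \left(-496488\right)} = \frac{40352}{247576} + \frac{1}{\left(498319 + 346218\right) \left(-496488\right)} = 40352 \cdot \frac{1}{247576} + \frac{1}{844537} \left(- \frac{1}{496488}\right) = \frac{5044}{30947} + \frac{1}{844537} \left(- \frac{1}{496488}\right) = \frac{5044}{30947} - \frac{1}{419302486056} = \frac{2114961739635517}{12976154035975032}$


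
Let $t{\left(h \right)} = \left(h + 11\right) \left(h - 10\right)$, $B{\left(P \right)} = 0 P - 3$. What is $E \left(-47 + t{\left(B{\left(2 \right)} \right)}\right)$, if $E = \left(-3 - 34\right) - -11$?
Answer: $3926$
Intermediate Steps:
$B{\left(P \right)} = -3$ ($B{\left(P \right)} = 0 - 3 = -3$)
$t{\left(h \right)} = \left(-10 + h\right) \left(11 + h\right)$ ($t{\left(h \right)} = \left(11 + h\right) \left(-10 + h\right) = \left(-10 + h\right) \left(11 + h\right)$)
$E = -26$ ($E = \left(-3 - 34\right) + 11 = -37 + 11 = -26$)
$E \left(-47 + t{\left(B{\left(2 \right)} \right)}\right) = - 26 \left(-47 - \left(113 - 9\right)\right) = - 26 \left(-47 - 104\right) = \left(-26\right) \left(-151\right) = 3926$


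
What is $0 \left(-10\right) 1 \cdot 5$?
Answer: $0$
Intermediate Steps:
$0 \left(-10\right) 1 \cdot 5 = 0 \cdot 5 = 0$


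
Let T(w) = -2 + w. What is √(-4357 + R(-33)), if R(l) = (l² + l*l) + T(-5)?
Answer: I*√2186 ≈ 46.755*I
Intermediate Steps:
R(l) = -7 + 2*l² (R(l) = (l² + l*l) + (-2 - 5) = (l² + l²) - 7 = 2*l² - 7 = -7 + 2*l²)
√(-4357 + R(-33)) = √(-4357 + (-7 + 2*(-33)²)) = √(-4357 + (-7 + 2*1089)) = √(-4357 + (-7 + 2178)) = √(-4357 + 2171) = √(-2186) = I*√2186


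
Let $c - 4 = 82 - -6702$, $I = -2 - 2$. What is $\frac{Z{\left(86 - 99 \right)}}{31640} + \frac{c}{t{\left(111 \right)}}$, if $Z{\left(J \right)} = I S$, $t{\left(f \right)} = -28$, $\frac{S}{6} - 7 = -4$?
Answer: $- \frac{958814}{3955} \approx -242.43$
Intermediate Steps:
$S = 18$ ($S = 42 + 6 \left(-4\right) = 42 - 24 = 18$)
$I = -4$ ($I = -2 - 2 = -4$)
$c = 6788$ ($c = 4 + \left(82 - -6702\right) = 4 + \left(82 + 6702\right) = 4 + 6784 = 6788$)
$Z{\left(J \right)} = -72$ ($Z{\left(J \right)} = \left(-4\right) 18 = -72$)
$\frac{Z{\left(86 - 99 \right)}}{31640} + \frac{c}{t{\left(111 \right)}} = - \frac{72}{31640} + \frac{6788}{-28} = \left(-72\right) \frac{1}{31640} + 6788 \left(- \frac{1}{28}\right) = - \frac{9}{3955} - \frac{1697}{7} = - \frac{958814}{3955}$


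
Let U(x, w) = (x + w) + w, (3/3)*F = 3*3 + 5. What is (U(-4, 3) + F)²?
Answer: 256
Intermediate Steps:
F = 14 (F = 3*3 + 5 = 9 + 5 = 14)
U(x, w) = x + 2*w (U(x, w) = (w + x) + w = x + 2*w)
(U(-4, 3) + F)² = ((-4 + 2*3) + 14)² = ((-4 + 6) + 14)² = (2 + 14)² = 16² = 256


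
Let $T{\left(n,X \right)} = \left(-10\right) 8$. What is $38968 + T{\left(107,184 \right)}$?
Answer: $38888$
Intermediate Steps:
$T{\left(n,X \right)} = -80$
$38968 + T{\left(107,184 \right)} = 38968 - 80 = 38888$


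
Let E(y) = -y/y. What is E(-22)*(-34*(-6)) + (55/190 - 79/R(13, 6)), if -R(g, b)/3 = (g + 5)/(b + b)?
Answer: -63665/342 ≈ -186.16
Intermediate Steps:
R(g, b) = -3*(5 + g)/(2*b) (R(g, b) = -3*(g + 5)/(b + b) = -3*(5 + g)/(2*b))
E(y) = -1 (E(y) = -1*1 = -1)
E(-22)*(-34*(-6)) + (55/190 - 79/R(13, 6)) = -(-34)*(-6) + (55/190 - 79*4/(-5 - 1*13)) = -1*204 + (55*(1/190) - 79*4/(-5 - 13)) = -204 + (11/38 - 79/((3/2)*(1/6)*(-18))) = -204 + (11/38 - 79/(-9/2)) = -204 + (11/38 - 79*(-2/9)) = -204 + (11/38 + 158/9) = -204 + 6103/342 = -63665/342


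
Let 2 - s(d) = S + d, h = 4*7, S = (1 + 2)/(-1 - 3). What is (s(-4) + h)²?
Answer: 19321/16 ≈ 1207.6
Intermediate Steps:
S = -¾ (S = 3/(-4) = 3*(-¼) = -¾ ≈ -0.75000)
h = 28
s(d) = 11/4 - d (s(d) = 2 - (-¾ + d) = 2 + (¾ - d) = 11/4 - d)
(s(-4) + h)² = ((11/4 - 1*(-4)) + 28)² = ((11/4 + 4) + 28)² = (27/4 + 28)² = (139/4)² = 19321/16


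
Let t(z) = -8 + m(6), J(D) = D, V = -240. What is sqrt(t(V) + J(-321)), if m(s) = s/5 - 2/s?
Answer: I*sqrt(73830)/15 ≈ 18.114*I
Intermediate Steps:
m(s) = -2/s + s/5 (m(s) = s*(1/5) - 2/s = s/5 - 2/s = -2/s + s/5)
t(z) = -107/15 (t(z) = -8 + (-2/6 + (1/5)*6) = -8 + (-2*1/6 + 6/5) = -8 + (-1/3 + 6/5) = -8 + 13/15 = -107/15)
sqrt(t(V) + J(-321)) = sqrt(-107/15 - 321) = sqrt(-4922/15) = I*sqrt(73830)/15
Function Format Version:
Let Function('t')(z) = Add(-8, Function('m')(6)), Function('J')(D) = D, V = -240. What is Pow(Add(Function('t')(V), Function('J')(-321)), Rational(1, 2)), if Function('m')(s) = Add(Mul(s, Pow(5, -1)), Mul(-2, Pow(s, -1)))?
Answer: Mul(Rational(1, 15), I, Pow(73830, Rational(1, 2))) ≈ Mul(18.114, I)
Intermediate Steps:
Function('m')(s) = Add(Mul(-2, Pow(s, -1)), Mul(Rational(1, 5), s)) (Function('m')(s) = Add(Mul(s, Rational(1, 5)), Mul(-2, Pow(s, -1))) = Add(Mul(Rational(1, 5), s), Mul(-2, Pow(s, -1))) = Add(Mul(-2, Pow(s, -1)), Mul(Rational(1, 5), s)))
Function('t')(z) = Rational(-107, 15) (Function('t')(z) = Add(-8, Add(Mul(-2, Pow(6, -1)), Mul(Rational(1, 5), 6))) = Add(-8, Add(Mul(-2, Rational(1, 6)), Rational(6, 5))) = Add(-8, Add(Rational(-1, 3), Rational(6, 5))) = Add(-8, Rational(13, 15)) = Rational(-107, 15))
Pow(Add(Function('t')(V), Function('J')(-321)), Rational(1, 2)) = Pow(Add(Rational(-107, 15), -321), Rational(1, 2)) = Pow(Rational(-4922, 15), Rational(1, 2)) = Mul(Rational(1, 15), I, Pow(73830, Rational(1, 2)))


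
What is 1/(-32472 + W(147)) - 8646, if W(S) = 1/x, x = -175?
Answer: -49131768421/5682601 ≈ -8646.0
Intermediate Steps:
W(S) = -1/175 (W(S) = 1/(-175) = -1/175)
1/(-32472 + W(147)) - 8646 = 1/(-32472 - 1/175) - 8646 = 1/(-5682601/175) - 8646 = -175/5682601 - 8646 = -49131768421/5682601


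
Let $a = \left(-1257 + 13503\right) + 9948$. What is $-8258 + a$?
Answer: $13936$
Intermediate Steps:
$a = 22194$ ($a = 12246 + 9948 = 22194$)
$-8258 + a = -8258 + 22194 = 13936$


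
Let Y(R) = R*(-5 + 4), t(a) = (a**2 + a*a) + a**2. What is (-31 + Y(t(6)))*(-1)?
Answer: 139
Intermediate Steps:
t(a) = 3*a**2 (t(a) = (a**2 + a**2) + a**2 = 2*a**2 + a**2 = 3*a**2)
Y(R) = -R (Y(R) = R*(-1) = -R)
(-31 + Y(t(6)))*(-1) = (-31 - 3*6**2)*(-1) = (-31 - 3*36)*(-1) = (-31 - 1*108)*(-1) = (-31 - 108)*(-1) = -139*(-1) = 139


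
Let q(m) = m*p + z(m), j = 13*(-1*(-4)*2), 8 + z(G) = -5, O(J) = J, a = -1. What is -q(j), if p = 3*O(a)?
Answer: 325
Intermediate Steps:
z(G) = -13 (z(G) = -8 - 5 = -13)
p = -3 (p = 3*(-1) = -3)
j = 104 (j = 13*(4*2) = 13*8 = 104)
q(m) = -13 - 3*m (q(m) = m*(-3) - 13 = -3*m - 13 = -13 - 3*m)
-q(j) = -(-13 - 3*104) = -(-13 - 312) = -1*(-325) = 325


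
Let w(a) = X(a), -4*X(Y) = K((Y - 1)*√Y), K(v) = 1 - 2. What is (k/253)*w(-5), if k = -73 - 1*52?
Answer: -125/1012 ≈ -0.12352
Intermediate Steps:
K(v) = -1
X(Y) = ¼ (X(Y) = -¼*(-1) = ¼)
k = -125 (k = -73 - 52 = -125)
w(a) = ¼
(k/253)*w(-5) = -125/253*(¼) = -125*1/253*(¼) = -125/253*¼ = -125/1012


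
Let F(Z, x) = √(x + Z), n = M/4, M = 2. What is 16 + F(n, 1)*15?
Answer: 16 + 15*√6/2 ≈ 34.371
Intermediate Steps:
n = ½ (n = 2/4 = 2*(¼) = ½ ≈ 0.50000)
F(Z, x) = √(Z + x)
16 + F(n, 1)*15 = 16 + √(½ + 1)*15 = 16 + √(3/2)*15 = 16 + (√6/2)*15 = 16 + 15*√6/2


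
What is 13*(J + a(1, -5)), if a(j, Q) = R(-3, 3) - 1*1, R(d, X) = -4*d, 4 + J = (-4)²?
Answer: 299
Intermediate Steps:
J = 12 (J = -4 + (-4)² = -4 + 16 = 12)
a(j, Q) = 11 (a(j, Q) = -4*(-3) - 1*1 = 12 - 1 = 11)
13*(J + a(1, -5)) = 13*(12 + 11) = 13*23 = 299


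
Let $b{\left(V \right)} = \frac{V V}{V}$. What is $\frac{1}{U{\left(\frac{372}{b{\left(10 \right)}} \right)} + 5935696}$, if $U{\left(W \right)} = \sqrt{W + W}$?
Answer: $\frac{7419620}{44040608755427} - \frac{\sqrt{465}}{88081217510854} \approx 1.6847 \cdot 10^{-7}$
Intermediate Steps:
$b{\left(V \right)} = V$ ($b{\left(V \right)} = \frac{V^{2}}{V} = V$)
$U{\left(W \right)} = \sqrt{2} \sqrt{W}$ ($U{\left(W \right)} = \sqrt{2 W} = \sqrt{2} \sqrt{W}$)
$\frac{1}{U{\left(\frac{372}{b{\left(10 \right)}} \right)} + 5935696} = \frac{1}{\sqrt{2} \sqrt{\frac{372}{10}} + 5935696} = \frac{1}{\sqrt{2} \sqrt{372 \cdot \frac{1}{10}} + 5935696} = \frac{1}{\sqrt{2} \sqrt{\frac{186}{5}} + 5935696} = \frac{1}{\sqrt{2} \frac{\sqrt{930}}{5} + 5935696} = \frac{1}{\frac{2 \sqrt{465}}{5} + 5935696} = \frac{1}{5935696 + \frac{2 \sqrt{465}}{5}}$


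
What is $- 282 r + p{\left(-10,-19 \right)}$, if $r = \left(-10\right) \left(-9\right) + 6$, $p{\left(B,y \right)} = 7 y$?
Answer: $-27205$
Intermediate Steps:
$r = 96$ ($r = 90 + 6 = 96$)
$- 282 r + p{\left(-10,-19 \right)} = \left(-282\right) 96 + 7 \left(-19\right) = -27072 - 133 = -27205$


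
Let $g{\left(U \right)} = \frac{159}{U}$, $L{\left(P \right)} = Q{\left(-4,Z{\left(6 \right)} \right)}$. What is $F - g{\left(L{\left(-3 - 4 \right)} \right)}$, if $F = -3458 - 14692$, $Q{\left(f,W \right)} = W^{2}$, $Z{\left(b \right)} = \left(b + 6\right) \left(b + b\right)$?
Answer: $- \frac{125452853}{6912} \approx -18150.0$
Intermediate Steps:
$Z{\left(b \right)} = 2 b \left(6 + b\right)$ ($Z{\left(b \right)} = \left(6 + b\right) 2 b = 2 b \left(6 + b\right)$)
$L{\left(P \right)} = 20736$ ($L{\left(P \right)} = \left(2 \cdot 6 \left(6 + 6\right)\right)^{2} = \left(2 \cdot 6 \cdot 12\right)^{2} = 144^{2} = 20736$)
$F = -18150$
$F - g{\left(L{\left(-3 - 4 \right)} \right)} = -18150 - \frac{159}{20736} = -18150 - 159 \cdot \frac{1}{20736} = -18150 - \frac{53}{6912} = - \frac{125452853}{6912}$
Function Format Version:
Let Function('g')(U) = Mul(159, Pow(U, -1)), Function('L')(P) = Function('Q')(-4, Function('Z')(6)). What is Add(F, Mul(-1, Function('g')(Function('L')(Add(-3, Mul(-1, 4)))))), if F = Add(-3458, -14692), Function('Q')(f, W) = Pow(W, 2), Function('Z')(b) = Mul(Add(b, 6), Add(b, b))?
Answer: Rational(-125452853, 6912) ≈ -18150.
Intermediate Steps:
Function('Z')(b) = Mul(2, b, Add(6, b)) (Function('Z')(b) = Mul(Add(6, b), Mul(2, b)) = Mul(2, b, Add(6, b)))
Function('L')(P) = 20736 (Function('L')(P) = Pow(Mul(2, 6, Add(6, 6)), 2) = Pow(Mul(2, 6, 12), 2) = Pow(144, 2) = 20736)
F = -18150
Add(F, Mul(-1, Function('g')(Function('L')(Add(-3, Mul(-1, 4)))))) = Add(-18150, Mul(-1, Mul(159, Pow(20736, -1)))) = Add(-18150, Mul(-1, Mul(159, Rational(1, 20736)))) = Add(-18150, Mul(-1, Rational(53, 6912))) = Add(-18150, Rational(-53, 6912)) = Rational(-125452853, 6912)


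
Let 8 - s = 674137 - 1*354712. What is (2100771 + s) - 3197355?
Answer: -1416001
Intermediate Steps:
s = -319417 (s = 8 - (674137 - 1*354712) = 8 - (674137 - 354712) = 8 - 1*319425 = 8 - 319425 = -319417)
(2100771 + s) - 3197355 = (2100771 - 319417) - 3197355 = 1781354 - 3197355 = -1416001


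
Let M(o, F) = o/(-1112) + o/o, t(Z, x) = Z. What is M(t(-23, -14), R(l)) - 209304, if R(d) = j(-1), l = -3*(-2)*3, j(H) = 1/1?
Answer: -232744913/1112 ≈ -2.0930e+5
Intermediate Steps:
j(H) = 1
l = 18 (l = 6*3 = 18)
R(d) = 1
M(o, F) = 1 - o/1112 (M(o, F) = o*(-1/1112) + 1 = -o/1112 + 1 = 1 - o/1112)
M(t(-23, -14), R(l)) - 209304 = (1 - 1/1112*(-23)) - 209304 = (1 + 23/1112) - 209304 = 1135/1112 - 209304 = -232744913/1112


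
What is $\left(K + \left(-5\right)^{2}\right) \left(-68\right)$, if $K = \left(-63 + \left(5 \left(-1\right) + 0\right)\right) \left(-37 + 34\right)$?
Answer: $-15572$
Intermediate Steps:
$K = 204$ ($K = \left(-63 + \left(-5 + 0\right)\right) \left(-3\right) = \left(-63 - 5\right) \left(-3\right) = \left(-68\right) \left(-3\right) = 204$)
$\left(K + \left(-5\right)^{2}\right) \left(-68\right) = \left(204 + \left(-5\right)^{2}\right) \left(-68\right) = \left(204 + 25\right) \left(-68\right) = 229 \left(-68\right) = -15572$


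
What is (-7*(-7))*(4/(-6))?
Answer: -98/3 ≈ -32.667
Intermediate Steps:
(-7*(-7))*(4/(-6)) = 49*(4*(-⅙)) = 49*(-⅔) = -98/3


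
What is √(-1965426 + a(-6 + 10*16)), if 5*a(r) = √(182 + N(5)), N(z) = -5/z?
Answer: √(-49135650 + 5*√181)/5 ≈ 1401.9*I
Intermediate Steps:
a(r) = √181/5 (a(r) = √(182 - 5/5)/5 = √(182 - 5*⅕)/5 = √(182 - 1)/5 = √181/5)
√(-1965426 + a(-6 + 10*16)) = √(-1965426 + √181/5)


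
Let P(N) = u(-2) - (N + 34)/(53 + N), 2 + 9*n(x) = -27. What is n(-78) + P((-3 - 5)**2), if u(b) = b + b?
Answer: -943/117 ≈ -8.0598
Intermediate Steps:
n(x) = -29/9 (n(x) = -2/9 + (1/9)*(-27) = -2/9 - 3 = -29/9)
u(b) = 2*b
P(N) = -4 - (34 + N)/(53 + N) (P(N) = 2*(-2) - (N + 34)/(53 + N) = -4 - (34 + N)/(53 + N))
n(-78) + P((-3 - 5)**2) = -29/9 + (-246 - 5*(-3 - 5)**2)/(53 + (-3 - 5)**2) = -29/9 + (-246 - 5*(-8)**2)/(53 + (-8)**2) = -29/9 + (-246 - 5*64)/(53 + 64) = -29/9 + (-246 - 320)/117 = -29/9 + (1/117)*(-566) = -29/9 - 566/117 = -943/117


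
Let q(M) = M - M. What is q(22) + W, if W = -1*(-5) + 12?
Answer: 17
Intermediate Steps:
q(M) = 0
W = 17 (W = 5 + 12 = 17)
q(22) + W = 0 + 17 = 17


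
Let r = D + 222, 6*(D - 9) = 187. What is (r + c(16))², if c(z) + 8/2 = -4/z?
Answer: 9579025/144 ≈ 66521.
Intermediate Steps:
D = 241/6 (D = 9 + (⅙)*187 = 9 + 187/6 = 241/6 ≈ 40.167)
c(z) = -4 - 4/z
r = 1573/6 (r = 241/6 + 222 = 1573/6 ≈ 262.17)
(r + c(16))² = (1573/6 + (-4 - 4/16))² = (1573/6 + (-4 - 4*1/16))² = (1573/6 + (-4 - ¼))² = (1573/6 - 17/4)² = (3095/12)² = 9579025/144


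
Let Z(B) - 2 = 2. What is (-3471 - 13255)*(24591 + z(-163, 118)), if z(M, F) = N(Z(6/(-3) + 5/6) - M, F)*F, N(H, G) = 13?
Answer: -436966750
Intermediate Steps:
Z(B) = 4 (Z(B) = 2 + 2 = 4)
z(M, F) = 13*F
(-3471 - 13255)*(24591 + z(-163, 118)) = (-3471 - 13255)*(24591 + 13*118) = -16726*(24591 + 1534) = -16726*26125 = -436966750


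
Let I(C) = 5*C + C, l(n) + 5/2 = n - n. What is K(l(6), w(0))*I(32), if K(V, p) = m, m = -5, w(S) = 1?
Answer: -960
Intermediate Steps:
l(n) = -5/2 (l(n) = -5/2 + (n - n) = -5/2 + 0 = -5/2)
K(V, p) = -5
I(C) = 6*C
K(l(6), w(0))*I(32) = -30*32 = -5*192 = -960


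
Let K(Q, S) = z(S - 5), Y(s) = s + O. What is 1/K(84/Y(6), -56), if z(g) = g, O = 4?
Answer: -1/61 ≈ -0.016393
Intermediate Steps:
Y(s) = 4 + s (Y(s) = s + 4 = 4 + s)
K(Q, S) = -5 + S (K(Q, S) = S - 5 = -5 + S)
1/K(84/Y(6), -56) = 1/(-5 - 56) = 1/(-61) = -1/61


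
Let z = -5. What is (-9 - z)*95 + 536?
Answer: 156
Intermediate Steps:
(-9 - z)*95 + 536 = (-9 - 1*(-5))*95 + 536 = (-9 + 5)*95 + 536 = -4*95 + 536 = -380 + 536 = 156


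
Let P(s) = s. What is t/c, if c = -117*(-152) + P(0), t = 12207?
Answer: 313/456 ≈ 0.68640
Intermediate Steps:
c = 17784 (c = -117*(-152) + 0 = 17784 + 0 = 17784)
t/c = 12207/17784 = 12207*(1/17784) = 313/456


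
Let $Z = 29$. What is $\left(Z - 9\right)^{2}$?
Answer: $400$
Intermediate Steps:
$\left(Z - 9\right)^{2} = \left(29 - 9\right)^{2} = 20^{2} = 400$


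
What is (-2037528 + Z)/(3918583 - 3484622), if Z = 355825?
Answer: -1681703/433961 ≈ -3.8752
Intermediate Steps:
(-2037528 + Z)/(3918583 - 3484622) = (-2037528 + 355825)/(3918583 - 3484622) = -1681703/433961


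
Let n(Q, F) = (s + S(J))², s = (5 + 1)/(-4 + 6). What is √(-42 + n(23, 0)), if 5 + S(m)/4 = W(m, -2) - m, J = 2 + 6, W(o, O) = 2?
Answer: √1639 ≈ 40.485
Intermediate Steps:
J = 8
s = 3 (s = 6/2 = 6*(½) = 3)
S(m) = -12 - 4*m (S(m) = -20 + 4*(2 - m) = -20 + (8 - 4*m) = -12 - 4*m)
n(Q, F) = 1681 (n(Q, F) = (3 + (-12 - 4*8))² = (3 + (-12 - 32))² = (3 - 44)² = (-41)² = 1681)
√(-42 + n(23, 0)) = √(-42 + 1681) = √1639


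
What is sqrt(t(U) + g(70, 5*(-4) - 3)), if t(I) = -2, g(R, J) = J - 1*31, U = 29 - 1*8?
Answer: 2*I*sqrt(14) ≈ 7.4833*I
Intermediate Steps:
U = 21 (U = 29 - 8 = 21)
g(R, J) = -31 + J (g(R, J) = J - 31 = -31 + J)
sqrt(t(U) + g(70, 5*(-4) - 3)) = sqrt(-2 + (-31 + (5*(-4) - 3))) = sqrt(-2 + (-31 + (-20 - 3))) = sqrt(-2 + (-31 - 23)) = sqrt(-2 - 54) = sqrt(-56) = 2*I*sqrt(14)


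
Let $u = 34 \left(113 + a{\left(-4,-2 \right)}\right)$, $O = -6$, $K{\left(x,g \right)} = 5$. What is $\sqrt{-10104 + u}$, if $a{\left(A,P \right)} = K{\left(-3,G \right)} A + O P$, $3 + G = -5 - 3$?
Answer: $33 i \sqrt{6} \approx 80.833 i$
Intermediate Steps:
$G = -11$ ($G = -3 - 8 = -11$)
$a{\left(A,P \right)} = - 6 P + 5 A$ ($a{\left(A,P \right)} = 5 A - 6 P = - 6 P + 5 A$)
$u = 3570$ ($u = 34 \left(113 + \left(\left(-6\right) \left(-2\right) + 5 \left(-4\right)\right)\right) = 34 \left(113 + \left(12 - 20\right)\right) = 34 \left(113 - 8\right) = 34 \cdot 105 = 3570$)
$\sqrt{-10104 + u} = \sqrt{-10104 + 3570} = \sqrt{-6534} = 33 i \sqrt{6}$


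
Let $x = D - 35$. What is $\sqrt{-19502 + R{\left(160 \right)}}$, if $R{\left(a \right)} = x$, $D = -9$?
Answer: $i \sqrt{19546} \approx 139.81 i$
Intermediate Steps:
$x = -44$ ($x = -9 - 35 = -44$)
$R{\left(a \right)} = -44$
$\sqrt{-19502 + R{\left(160 \right)}} = \sqrt{-19502 - 44} = \sqrt{-19546} = i \sqrt{19546}$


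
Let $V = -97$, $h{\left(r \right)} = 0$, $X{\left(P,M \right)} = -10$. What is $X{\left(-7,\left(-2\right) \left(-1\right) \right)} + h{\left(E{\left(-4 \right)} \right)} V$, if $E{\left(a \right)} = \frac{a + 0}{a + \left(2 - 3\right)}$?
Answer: $-10$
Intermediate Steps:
$E{\left(a \right)} = \frac{a}{-1 + a}$ ($E{\left(a \right)} = \frac{a}{a - 1} = \frac{a}{-1 + a}$)
$X{\left(-7,\left(-2\right) \left(-1\right) \right)} + h{\left(E{\left(-4 \right)} \right)} V = -10 + 0 \left(-97\right) = -10 + 0 = -10$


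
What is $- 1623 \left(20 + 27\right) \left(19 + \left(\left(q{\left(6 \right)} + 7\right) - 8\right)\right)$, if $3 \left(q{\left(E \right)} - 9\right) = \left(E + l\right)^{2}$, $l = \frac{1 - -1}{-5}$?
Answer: $- \frac{71424443}{25} \approx -2.857 \cdot 10^{6}$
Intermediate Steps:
$l = - \frac{2}{5}$ ($l = \left(1 + 1\right) \left(- \frac{1}{5}\right) = 2 \left(- \frac{1}{5}\right) = - \frac{2}{5} \approx -0.4$)
$q{\left(E \right)} = 9 + \frac{\left(- \frac{2}{5} + E\right)^{2}}{3}$ ($q{\left(E \right)} = 9 + \frac{\left(E - \frac{2}{5}\right)^{2}}{3} = 9 + \frac{\left(- \frac{2}{5} + E\right)^{2}}{3}$)
$- 1623 \left(20 + 27\right) \left(19 + \left(\left(q{\left(6 \right)} + 7\right) - 8\right)\right) = - 1623 \left(20 + 27\right) \left(19 - \left(-8 - \frac{\left(-2 + 5 \cdot 6\right)^{2}}{75}\right)\right) = - 1623 \cdot 47 \left(19 - \left(-8 - \frac{\left(-2 + 30\right)^{2}}{75}\right)\right) = - 1623 \cdot 47 \left(19 + \left(\left(\left(9 + \frac{28^{2}}{75}\right) + 7\right) - 8\right)\right) = - 1623 \cdot 47 \left(19 + \left(\left(\left(9 + \frac{1}{75} \cdot 784\right) + 7\right) - 8\right)\right) = - 1623 \cdot 47 \left(19 + \left(\left(\left(9 + \frac{784}{75}\right) + 7\right) - 8\right)\right) = - 1623 \cdot 47 \left(19 + \left(\left(\frac{1459}{75} + 7\right) - 8\right)\right) = - 1623 \cdot 47 \left(19 + \left(\frac{1984}{75} - 8\right)\right) = - 1623 \cdot 47 \left(19 + \frac{1384}{75}\right) = - 1623 \cdot 47 \cdot \frac{2809}{75} = \left(-1623\right) \frac{132023}{75} = - \frac{71424443}{25}$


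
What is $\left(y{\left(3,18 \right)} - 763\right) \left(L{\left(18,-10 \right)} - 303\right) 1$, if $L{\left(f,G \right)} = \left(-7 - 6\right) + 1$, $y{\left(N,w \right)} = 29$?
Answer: $231210$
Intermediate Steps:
$L{\left(f,G \right)} = -12$ ($L{\left(f,G \right)} = -13 + 1 = -12$)
$\left(y{\left(3,18 \right)} - 763\right) \left(L{\left(18,-10 \right)} - 303\right) 1 = \left(29 - 763\right) \left(-12 - 303\right) 1 = \left(-734\right) \left(-315\right) 1 = 231210 \cdot 1 = 231210$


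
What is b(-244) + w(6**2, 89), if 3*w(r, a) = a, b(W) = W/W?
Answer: 92/3 ≈ 30.667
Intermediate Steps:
b(W) = 1
w(r, a) = a/3
b(-244) + w(6**2, 89) = 1 + (1/3)*89 = 1 + 89/3 = 92/3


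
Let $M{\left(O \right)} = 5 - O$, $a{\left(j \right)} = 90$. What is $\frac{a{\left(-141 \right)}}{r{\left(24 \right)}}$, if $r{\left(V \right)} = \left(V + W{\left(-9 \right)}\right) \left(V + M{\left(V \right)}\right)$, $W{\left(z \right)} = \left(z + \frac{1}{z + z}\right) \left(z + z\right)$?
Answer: $\frac{18}{187} \approx 0.096257$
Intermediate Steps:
$W{\left(z \right)} = 2 z \left(z + \frac{1}{2 z}\right)$ ($W{\left(z \right)} = \left(z + \frac{1}{2 z}\right) 2 z = 2 z \left(z + \frac{1}{2 z}\right)$)
$r{\left(V \right)} = 815 + 5 V$ ($r{\left(V \right)} = \left(V + \left(1 + 2 \left(-9\right)^{2}\right)\right) \left(V - \left(-5 + V\right)\right) = \left(V + \left(1 + 2 \cdot 81\right)\right) 5 = \left(V + \left(1 + 162\right)\right) 5 = \left(V + 163\right) 5 = \left(163 + V\right) 5 = 815 + 5 V$)
$\frac{a{\left(-141 \right)}}{r{\left(24 \right)}} = \frac{90}{815 + 5 \cdot 24} = \frac{90}{815 + 120} = \frac{90}{935} = 90 \cdot \frac{1}{935} = \frac{18}{187}$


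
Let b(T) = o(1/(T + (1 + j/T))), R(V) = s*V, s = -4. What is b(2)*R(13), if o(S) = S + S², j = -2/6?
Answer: -7176/289 ≈ -24.830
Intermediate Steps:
j = -⅓ (j = -2*⅙ = -⅓ ≈ -0.33333)
R(V) = -4*V
b(T) = (1 + 1/(1 + T - 1/(3*T)))/(1 + T - 1/(3*T)) (b(T) = (1 + 1/(T + (1 - 1/(3*T))))/(T + (1 - 1/(3*T))) = (1 + 1/(1 + T - 1/(3*T)))/(1 + T - 1/(3*T)))
b(2)*R(13) = (3*2*(-1 + 3*2² + 6*2)/(-1 + 3*2 + 3*2²)²)*(-4*13) = (3*2*(-1 + 3*4 + 12)/(-1 + 6 + 3*4)²)*(-52) = (3*2*(-1 + 12 + 12)/(-1 + 6 + 12)²)*(-52) = (3*2*23/17²)*(-52) = (3*2*(1/289)*23)*(-52) = (138/289)*(-52) = -7176/289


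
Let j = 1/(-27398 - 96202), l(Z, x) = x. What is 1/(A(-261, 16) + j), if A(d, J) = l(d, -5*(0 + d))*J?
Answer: 123600/2580767999 ≈ 4.7893e-5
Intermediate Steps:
A(d, J) = -5*J*d (A(d, J) = (-5*(0 + d))*J = (-5*d)*J = -5*J*d)
j = -1/123600 (j = 1/(-123600) = -1/123600 ≈ -8.0906e-6)
1/(A(-261, 16) + j) = 1/(-5*16*(-261) - 1/123600) = 1/(20880 - 1/123600) = 1/(2580767999/123600) = 123600/2580767999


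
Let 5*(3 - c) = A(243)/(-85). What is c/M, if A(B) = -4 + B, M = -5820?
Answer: -757/1236750 ≈ -0.00061209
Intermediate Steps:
c = 1514/425 (c = 3 - (-4 + 243)/(5*(-85)) = 3 - 239*(-1)/(5*85) = 3 - ⅕*(-239/85) = 3 + 239/425 = 1514/425 ≈ 3.5624)
c/M = (1514/425)/(-5820) = (1514/425)*(-1/5820) = -757/1236750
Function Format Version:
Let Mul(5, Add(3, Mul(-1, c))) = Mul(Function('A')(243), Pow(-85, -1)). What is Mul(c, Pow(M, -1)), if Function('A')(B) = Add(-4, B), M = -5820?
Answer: Rational(-757, 1236750) ≈ -0.00061209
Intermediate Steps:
c = Rational(1514, 425) (c = Add(3, Mul(Rational(-1, 5), Mul(Add(-4, 243), Pow(-85, -1)))) = Add(3, Mul(Rational(-1, 5), Mul(239, Rational(-1, 85)))) = Add(3, Mul(Rational(-1, 5), Rational(-239, 85))) = Add(3, Rational(239, 425)) = Rational(1514, 425) ≈ 3.5624)
Mul(c, Pow(M, -1)) = Mul(Rational(1514, 425), Pow(-5820, -1)) = Mul(Rational(1514, 425), Rational(-1, 5820)) = Rational(-757, 1236750)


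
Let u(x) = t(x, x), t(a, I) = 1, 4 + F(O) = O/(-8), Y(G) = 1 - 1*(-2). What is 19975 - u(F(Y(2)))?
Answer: 19974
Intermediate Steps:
Y(G) = 3 (Y(G) = 1 + 2 = 3)
F(O) = -4 - O/8 (F(O) = -4 + O/(-8) = -4 + O*(-1/8) = -4 - O/8)
u(x) = 1
19975 - u(F(Y(2))) = 19975 - 1*1 = 19975 - 1 = 19974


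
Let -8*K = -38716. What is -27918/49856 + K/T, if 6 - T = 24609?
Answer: -464072333/613303584 ≈ -0.75668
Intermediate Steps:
K = 9679/2 (K = -⅛*(-38716) = 9679/2 ≈ 4839.5)
T = -24603 (T = 6 - 1*24609 = 6 - 24609 = -24603)
-27918/49856 + K/T = -27918/49856 + (9679/2)/(-24603) = -27918*1/49856 + (9679/2)*(-1/24603) = -13959/24928 - 9679/49206 = -464072333/613303584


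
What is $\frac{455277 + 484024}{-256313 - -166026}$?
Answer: $- \frac{55253}{5311} \approx -10.404$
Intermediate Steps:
$\frac{455277 + 484024}{-256313 - -166026} = \frac{939301}{-256313 + 166026} = \frac{939301}{-90287} = 939301 \left(- \frac{1}{90287}\right) = - \frac{55253}{5311}$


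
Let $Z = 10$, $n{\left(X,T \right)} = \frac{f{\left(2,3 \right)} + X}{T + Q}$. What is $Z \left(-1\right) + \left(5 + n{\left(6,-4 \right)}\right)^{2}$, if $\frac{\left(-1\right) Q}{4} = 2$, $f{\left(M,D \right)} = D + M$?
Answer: $\frac{961}{144} \approx 6.6736$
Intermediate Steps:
$Q = -8$ ($Q = \left(-4\right) 2 = -8$)
$n{\left(X,T \right)} = \frac{5 + X}{-8 + T}$ ($n{\left(X,T \right)} = \frac{\left(3 + 2\right) + X}{T - 8} = \frac{5 + X}{-8 + T}$)
$Z \left(-1\right) + \left(5 + n{\left(6,-4 \right)}\right)^{2} = 10 \left(-1\right) + \left(5 + \frac{5 + 6}{-8 - 4}\right)^{2} = -10 + \left(5 + \frac{1}{-12} \cdot 11\right)^{2} = -10 + \left(5 - \frac{11}{12}\right)^{2} = -10 + \left(\frac{49}{12}\right)^{2} = -10 + \frac{2401}{144} = \frac{961}{144}$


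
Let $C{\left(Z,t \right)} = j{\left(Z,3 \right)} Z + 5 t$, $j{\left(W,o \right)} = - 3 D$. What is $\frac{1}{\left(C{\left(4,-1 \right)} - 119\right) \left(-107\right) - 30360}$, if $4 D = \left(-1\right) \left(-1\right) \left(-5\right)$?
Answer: $- \frac{1}{18697} \approx -5.3485 \cdot 10^{-5}$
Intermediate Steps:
$D = - \frac{5}{4}$ ($D = \frac{\left(-1\right) \left(-1\right) \left(-5\right)}{4} = \frac{1 \left(-5\right)}{4} = \frac{1}{4} \left(-5\right) = - \frac{5}{4} \approx -1.25$)
$j{\left(W,o \right)} = \frac{15}{4}$ ($j{\left(W,o \right)} = \left(-3\right) \left(- \frac{5}{4}\right) = \frac{15}{4}$)
$C{\left(Z,t \right)} = 5 t + \frac{15 Z}{4}$ ($C{\left(Z,t \right)} = \frac{15 Z}{4} + 5 t = 5 t + \frac{15 Z}{4}$)
$\frac{1}{\left(C{\left(4,-1 \right)} - 119\right) \left(-107\right) - 30360} = \frac{1}{\left(\left(5 \left(-1\right) + \frac{15}{4} \cdot 4\right) - 119\right) \left(-107\right) - 30360} = \frac{1}{\left(\left(-5 + 15\right) - 119\right) \left(-107\right) - 30360} = \frac{1}{\left(10 - 119\right) \left(-107\right) - 30360} = \frac{1}{\left(-109\right) \left(-107\right) - 30360} = \frac{1}{11663 - 30360} = \frac{1}{-18697} = - \frac{1}{18697}$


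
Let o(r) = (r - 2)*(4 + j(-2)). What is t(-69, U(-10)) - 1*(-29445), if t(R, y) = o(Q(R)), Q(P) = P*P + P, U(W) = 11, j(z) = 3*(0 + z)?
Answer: 20065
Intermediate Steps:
j(z) = 3*z
Q(P) = P + P² (Q(P) = P² + P = P + P²)
o(r) = 4 - 2*r (o(r) = (r - 2)*(4 + 3*(-2)) = (-2 + r)*(4 - 6) = (-2 + r)*(-2) = 4 - 2*r)
t(R, y) = 4 - 2*R*(1 + R)
t(-69, U(-10)) - 1*(-29445) = (4 - 2*(-69)*(1 - 69)) - 1*(-29445) = (4 - 2*(-69)*(-68)) + 29445 = (4 - 9384) + 29445 = -9380 + 29445 = 20065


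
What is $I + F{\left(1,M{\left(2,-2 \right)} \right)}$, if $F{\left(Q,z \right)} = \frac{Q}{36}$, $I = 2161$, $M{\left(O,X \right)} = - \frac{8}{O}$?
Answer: $\frac{77797}{36} \approx 2161.0$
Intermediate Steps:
$F{\left(Q,z \right)} = \frac{Q}{36}$ ($F{\left(Q,z \right)} = Q \frac{1}{36} = \frac{Q}{36}$)
$I + F{\left(1,M{\left(2,-2 \right)} \right)} = 2161 + \frac{1}{36} \cdot 1 = 2161 + \frac{1}{36} = \frac{77797}{36}$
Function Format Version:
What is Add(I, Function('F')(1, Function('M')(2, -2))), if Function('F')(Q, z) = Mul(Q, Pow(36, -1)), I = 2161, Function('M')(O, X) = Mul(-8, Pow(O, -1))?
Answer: Rational(77797, 36) ≈ 2161.0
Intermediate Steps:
Function('F')(Q, z) = Mul(Rational(1, 36), Q) (Function('F')(Q, z) = Mul(Q, Rational(1, 36)) = Mul(Rational(1, 36), Q))
Add(I, Function('F')(1, Function('M')(2, -2))) = Add(2161, Mul(Rational(1, 36), 1)) = Add(2161, Rational(1, 36)) = Rational(77797, 36)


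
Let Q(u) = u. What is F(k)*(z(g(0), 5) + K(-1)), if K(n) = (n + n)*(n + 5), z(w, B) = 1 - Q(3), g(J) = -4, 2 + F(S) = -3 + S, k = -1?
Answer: 60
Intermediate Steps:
F(S) = -5 + S (F(S) = -2 + (-3 + S) = -5 + S)
z(w, B) = -2 (z(w, B) = 1 - 1*3 = 1 - 3 = -2)
K(n) = 2*n*(5 + n) (K(n) = (2*n)*(5 + n) = 2*n*(5 + n))
F(k)*(z(g(0), 5) + K(-1)) = (-5 - 1)*(-2 + 2*(-1)*(5 - 1)) = -6*(-2 + 2*(-1)*4) = -6*(-2 - 8) = -6*(-10) = 60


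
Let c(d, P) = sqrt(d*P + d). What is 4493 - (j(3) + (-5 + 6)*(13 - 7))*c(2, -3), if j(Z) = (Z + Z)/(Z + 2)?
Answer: 4493 - 72*I/5 ≈ 4493.0 - 14.4*I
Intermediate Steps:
c(d, P) = sqrt(d + P*d) (c(d, P) = sqrt(P*d + d) = sqrt(d + P*d))
j(Z) = 2*Z/(2 + Z) (j(Z) = (2*Z)/(2 + Z) = 2*Z/(2 + Z))
4493 - (j(3) + (-5 + 6)*(13 - 7))*c(2, -3) = 4493 - (2*3/(2 + 3) + (-5 + 6)*(13 - 7))*sqrt(2*(1 - 3)) = 4493 - (2*3/5 + 1*6)*sqrt(2*(-2)) = 4493 - (2*3*(1/5) + 6)*sqrt(-4) = 4493 - (6/5 + 6)*2*I = 4493 - 36*2*I/5 = 4493 - 72*I/5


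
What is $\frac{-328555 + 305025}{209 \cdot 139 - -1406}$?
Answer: $- \frac{23530}{30457} \approx -0.77256$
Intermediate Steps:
$\frac{-328555 + 305025}{209 \cdot 139 - -1406} = - \frac{23530}{29051 + \left(1491 - 85\right)} = - \frac{23530}{29051 + 1406} = - \frac{23530}{30457}$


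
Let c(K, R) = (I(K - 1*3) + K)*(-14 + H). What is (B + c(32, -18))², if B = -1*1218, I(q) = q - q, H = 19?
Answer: 1119364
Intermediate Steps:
I(q) = 0
c(K, R) = 5*K (c(K, R) = (0 + K)*(-14 + 19) = K*5 = 5*K)
B = -1218
(B + c(32, -18))² = (-1218 + 5*32)² = (-1218 + 160)² = (-1058)² = 1119364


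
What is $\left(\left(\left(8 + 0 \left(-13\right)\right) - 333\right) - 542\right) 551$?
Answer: $-477717$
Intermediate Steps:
$\left(\left(\left(8 + 0 \left(-13\right)\right) - 333\right) - 542\right) 551 = \left(\left(\left(8 + 0\right) - 333\right) - 542\right) 551 = \left(\left(8 - 333\right) - 542\right) 551 = \left(-325 - 542\right) 551 = \left(-867\right) 551 = -477717$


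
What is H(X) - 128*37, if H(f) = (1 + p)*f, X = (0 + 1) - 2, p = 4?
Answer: -4741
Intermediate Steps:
X = -1 (X = 1 - 2 = -1)
H(f) = 5*f (H(f) = (1 + 4)*f = 5*f)
H(X) - 128*37 = 5*(-1) - 128*37 = -5 - 4736 = -4741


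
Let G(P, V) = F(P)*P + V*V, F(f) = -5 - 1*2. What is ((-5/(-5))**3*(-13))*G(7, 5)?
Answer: 312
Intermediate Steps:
F(f) = -7 (F(f) = -5 - 2 = -7)
G(P, V) = V**2 - 7*P (G(P, V) = -7*P + V*V = -7*P + V**2 = V**2 - 7*P)
((-5/(-5))**3*(-13))*G(7, 5) = ((-5/(-5))**3*(-13))*(5**2 - 7*7) = ((-5*(-1/5))**3*(-13))*(25 - 49) = (1**3*(-13))*(-24) = (1*(-13))*(-24) = -13*(-24) = 312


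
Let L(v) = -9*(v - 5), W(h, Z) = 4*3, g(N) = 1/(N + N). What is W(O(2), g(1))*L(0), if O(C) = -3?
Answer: 540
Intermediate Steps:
g(N) = 1/(2*N)
W(h, Z) = 12
L(v) = 45 - 9*v (L(v) = -9*(-5 + v) = 45 - 9*v)
W(O(2), g(1))*L(0) = 12*(45 - 9*0) = 12*(45 + 0) = 12*45 = 540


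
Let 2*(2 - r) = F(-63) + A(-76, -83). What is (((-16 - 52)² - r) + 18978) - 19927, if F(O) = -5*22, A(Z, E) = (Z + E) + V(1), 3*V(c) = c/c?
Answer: 10616/3 ≈ 3538.7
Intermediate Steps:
V(c) = ⅓ (V(c) = (c/c)/3 = (⅓)*1 = ⅓)
A(Z, E) = ⅓ + E + Z (A(Z, E) = (Z + E) + ⅓ = (E + Z) + ⅓ = ⅓ + E + Z)
F(O) = -110
r = 409/3 (r = 2 - (-110 + (⅓ - 83 - 76))/2 = 2 - (-110 - 476/3)/2 = 2 - ½*(-806/3) = 2 + 403/3 = 409/3 ≈ 136.33)
(((-16 - 52)² - r) + 18978) - 19927 = (((-16 - 52)² - 1*409/3) + 18978) - 19927 = (((-68)² - 409/3) + 18978) - 19927 = ((4624 - 409/3) + 18978) - 19927 = (13463/3 + 18978) - 19927 = 70397/3 - 19927 = 10616/3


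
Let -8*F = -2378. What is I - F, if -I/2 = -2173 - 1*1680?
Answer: 29635/4 ≈ 7408.8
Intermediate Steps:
F = 1189/4 (F = -⅛*(-2378) = 1189/4 ≈ 297.25)
I = 7706 (I = -2*(-2173 - 1*1680) = -2*(-2173 - 1680) = -2*(-3853) = 7706)
I - F = 7706 - 1*1189/4 = 7706 - 1189/4 = 29635/4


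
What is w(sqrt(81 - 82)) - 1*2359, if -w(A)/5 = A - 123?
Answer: -1744 - 5*I ≈ -1744.0 - 5.0*I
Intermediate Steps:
w(A) = 615 - 5*A (w(A) = -5*(A - 123) = -5*(-123 + A) = 615 - 5*A)
w(sqrt(81 - 82)) - 1*2359 = (615 - 5*sqrt(81 - 82)) - 1*2359 = (615 - 5*I) - 2359 = -1744 - 5*I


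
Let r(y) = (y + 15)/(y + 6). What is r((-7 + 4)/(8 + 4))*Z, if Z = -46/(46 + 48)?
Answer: -59/47 ≈ -1.2553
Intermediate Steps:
r(y) = (15 + y)/(6 + y)
Z = -23/47 (Z = -46/94 = -46*1/94 = -23/47 ≈ -0.48936)
r((-7 + 4)/(8 + 4))*Z = ((15 + (-7 + 4)/(8 + 4))/(6 + (-7 + 4)/(8 + 4)))*(-23/47) = ((15 - 3/12)/(6 - 3/12))*(-23/47) = ((15 - 3*1/12)/(6 - 3*1/12))*(-23/47) = ((15 - ¼)/(6 - ¼))*(-23/47) = ((59/4)/(23/4))*(-23/47) = ((4/23)*(59/4))*(-23/47) = (59/23)*(-23/47) = -59/47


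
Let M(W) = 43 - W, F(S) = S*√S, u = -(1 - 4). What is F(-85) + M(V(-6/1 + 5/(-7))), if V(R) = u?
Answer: 40 - 85*I*√85 ≈ 40.0 - 783.66*I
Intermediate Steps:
u = 3 (u = -1*(-3) = 3)
V(R) = 3
F(S) = S^(3/2)
F(-85) + M(V(-6/1 + 5/(-7))) = (-85)^(3/2) + (43 - 1*3) = -85*I*√85 + (43 - 3) = -85*I*√85 + 40 = 40 - 85*I*√85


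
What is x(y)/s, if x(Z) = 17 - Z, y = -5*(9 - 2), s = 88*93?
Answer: 13/2046 ≈ 0.0063539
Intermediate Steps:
s = 8184
y = -35 (y = -5*7 = -35)
x(y)/s = (17 - 1*(-35))/8184 = (17 + 35)*(1/8184) = 52*(1/8184) = 13/2046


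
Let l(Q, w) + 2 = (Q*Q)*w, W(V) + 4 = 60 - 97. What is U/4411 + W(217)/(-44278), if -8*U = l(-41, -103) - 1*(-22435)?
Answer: 1668646047/390620516 ≈ 4.2718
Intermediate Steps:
W(V) = -41 (W(V) = -4 + (60 - 97) = -4 - 37 = -41)
l(Q, w) = -2 + w*Q² (l(Q, w) = -2 + (Q*Q)*w = -2 + Q²*w = -2 + w*Q²)
U = 75355/4 (U = -((-2 - 103*(-41)²) - 1*(-22435))/8 = -((-2 - 103*1681) + 22435)/8 = -((-2 - 173143) + 22435)/8 = -(-173145 + 22435)/8 = -⅛*(-150710) = 75355/4 ≈ 18839.)
U/4411 + W(217)/(-44278) = (75355/4)/4411 - 41/(-44278) = (75355/4)*(1/4411) - 41*(-1/44278) = 75355/17644 + 41/44278 = 1668646047/390620516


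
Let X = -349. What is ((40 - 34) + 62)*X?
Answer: -23732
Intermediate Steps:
((40 - 34) + 62)*X = ((40 - 34) + 62)*(-349) = (6 + 62)*(-349) = 68*(-349) = -23732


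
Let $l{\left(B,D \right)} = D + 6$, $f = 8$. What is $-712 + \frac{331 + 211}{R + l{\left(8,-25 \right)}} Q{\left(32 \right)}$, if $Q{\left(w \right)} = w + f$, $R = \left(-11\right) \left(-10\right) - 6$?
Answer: $- \frac{7768}{17} \approx -456.94$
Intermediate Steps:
$R = 104$ ($R = 110 - 6 = 104$)
$l{\left(B,D \right)} = 6 + D$
$Q{\left(w \right)} = 8 + w$ ($Q{\left(w \right)} = w + 8 = 8 + w$)
$-712 + \frac{331 + 211}{R + l{\left(8,-25 \right)}} Q{\left(32 \right)} = -712 + \frac{331 + 211}{104 + \left(6 - 25\right)} \left(8 + 32\right) = -712 + \frac{542}{104 - 19} \cdot 40 = -712 + \frac{542}{85} \cdot 40 = -712 + \frac{4336}{17} = - \frac{7768}{17}$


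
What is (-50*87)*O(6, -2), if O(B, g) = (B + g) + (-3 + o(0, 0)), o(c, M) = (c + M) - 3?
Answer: 8700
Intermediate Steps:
o(c, M) = -3 + M + c (o(c, M) = (M + c) - 3 = -3 + M + c)
O(B, g) = -6 + B + g (O(B, g) = (B + g) + (-3 + (-3 + 0 + 0)) = (B + g) + (-3 - 3) = (B + g) - 6 = -6 + B + g)
(-50*87)*O(6, -2) = (-50*87)*(-6 + 6 - 2) = -4350*(-2) = 8700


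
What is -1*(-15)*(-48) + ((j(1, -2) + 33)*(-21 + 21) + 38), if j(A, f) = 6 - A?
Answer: -682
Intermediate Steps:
-1*(-15)*(-48) + ((j(1, -2) + 33)*(-21 + 21) + 38) = -1*(-15)*(-48) + (((6 - 1*1) + 33)*(-21 + 21) + 38) = 15*(-48) + (((6 - 1) + 33)*0 + 38) = -720 + ((5 + 33)*0 + 38) = -720 + (38*0 + 38) = -720 + (0 + 38) = -720 + 38 = -682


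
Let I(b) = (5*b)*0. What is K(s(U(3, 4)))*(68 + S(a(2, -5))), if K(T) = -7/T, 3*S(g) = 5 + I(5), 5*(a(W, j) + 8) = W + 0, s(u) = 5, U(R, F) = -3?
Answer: -1463/15 ≈ -97.533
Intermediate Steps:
I(b) = 0
a(W, j) = -8 + W/5 (a(W, j) = -8 + (W + 0)/5 = -8 + W/5)
S(g) = 5/3 (S(g) = (5 + 0)/3 = (⅓)*5 = 5/3)
K(s(U(3, 4)))*(68 + S(a(2, -5))) = (-7/5)*(68 + 5/3) = -7*⅕*(209/3) = -7/5*209/3 = -1463/15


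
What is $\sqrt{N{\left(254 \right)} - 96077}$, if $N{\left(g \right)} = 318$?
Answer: $i \sqrt{95759} \approx 309.45 i$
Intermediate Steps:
$\sqrt{N{\left(254 \right)} - 96077} = \sqrt{318 - 96077} = \sqrt{-95759} = i \sqrt{95759}$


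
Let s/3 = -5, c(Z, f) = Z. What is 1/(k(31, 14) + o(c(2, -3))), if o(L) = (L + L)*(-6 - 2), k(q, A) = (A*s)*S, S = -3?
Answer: 1/598 ≈ 0.0016722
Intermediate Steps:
s = -15 (s = 3*(-5) = -15)
k(q, A) = 45*A (k(q, A) = (A*(-15))*(-3) = -15*A*(-3) = 45*A)
o(L) = -16*L (o(L) = (2*L)*(-8) = -16*L)
1/(k(31, 14) + o(c(2, -3))) = 1/(45*14 - 16*2) = 1/(630 - 32) = 1/598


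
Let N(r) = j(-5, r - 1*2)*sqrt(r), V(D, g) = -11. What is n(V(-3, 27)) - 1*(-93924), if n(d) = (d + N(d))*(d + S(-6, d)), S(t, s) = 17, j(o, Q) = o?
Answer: 93858 - 30*I*sqrt(11) ≈ 93858.0 - 99.499*I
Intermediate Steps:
N(r) = -5*sqrt(r)
n(d) = (17 + d)*(d - 5*sqrt(d)) (n(d) = (d - 5*sqrt(d))*(d + 17) = (d - 5*sqrt(d))*(17 + d) = (17 + d)*(d - 5*sqrt(d)))
n(V(-3, 27)) - 1*(-93924) = ((-11)**2 - 85*I*sqrt(11) - (-55)*I*sqrt(11) + 17*(-11)) - 1*(-93924) = (121 - 85*I*sqrt(11) - (-55)*I*sqrt(11) - 187) + 93924 = (121 - 85*I*sqrt(11) + 55*I*sqrt(11) - 187) + 93924 = (-66 - 30*I*sqrt(11)) + 93924 = 93858 - 30*I*sqrt(11)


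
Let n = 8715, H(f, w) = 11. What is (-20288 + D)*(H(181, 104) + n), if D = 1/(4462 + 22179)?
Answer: -4716338488682/26641 ≈ -1.7703e+8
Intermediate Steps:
D = 1/26641 ≈ 3.7536e-5
(-20288 + D)*(H(181, 104) + n) = (-20288 + 1/26641)*(11 + 8715) = -540492607/26641*8726 = -4716338488682/26641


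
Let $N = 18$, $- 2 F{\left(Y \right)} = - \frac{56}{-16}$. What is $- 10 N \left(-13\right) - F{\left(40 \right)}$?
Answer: $\frac{9367}{4} \approx 2341.8$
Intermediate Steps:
$F{\left(Y \right)} = - \frac{7}{4}$ ($F{\left(Y \right)} = - \frac{\left(-56\right) \frac{1}{-16}}{2} = - \frac{\left(-56\right) \left(- \frac{1}{16}\right)}{2} = \left(- \frac{1}{2}\right) \frac{7}{2} = - \frac{7}{4}$)
$- 10 N \left(-13\right) - F{\left(40 \right)} = \left(-10\right) 18 \left(-13\right) - - \frac{7}{4} = \left(-180\right) \left(-13\right) + \frac{7}{4} = 2340 + \frac{7}{4} = \frac{9367}{4}$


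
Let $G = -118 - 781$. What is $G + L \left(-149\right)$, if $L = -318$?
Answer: $46483$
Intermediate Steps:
$G = -899$
$G + L \left(-149\right) = -899 - -47382 = -899 + 47382 = 46483$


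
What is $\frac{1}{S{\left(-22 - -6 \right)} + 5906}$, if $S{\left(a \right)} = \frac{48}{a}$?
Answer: $\frac{1}{5903} \approx 0.00016941$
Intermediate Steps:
$\frac{1}{S{\left(-22 - -6 \right)} + 5906} = \frac{1}{\frac{48}{-22 - -6} + 5906} = \frac{1}{\frac{48}{-22 + 6} + 5906} = \frac{1}{\frac{48}{-16} + 5906} = \frac{1}{48 \left(- \frac{1}{16}\right) + 5906} = \frac{1}{-3 + 5906} = \frac{1}{5903}$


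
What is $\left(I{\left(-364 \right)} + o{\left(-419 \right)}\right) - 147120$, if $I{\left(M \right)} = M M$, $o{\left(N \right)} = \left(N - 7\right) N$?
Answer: $163870$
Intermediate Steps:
$o{\left(N \right)} = N \left(-7 + N\right)$ ($o{\left(N \right)} = \left(-7 + N\right) N = N \left(-7 + N\right)$)
$I{\left(M \right)} = M^{2}$
$\left(I{\left(-364 \right)} + o{\left(-419 \right)}\right) - 147120 = \left(\left(-364\right)^{2} - 419 \left(-7 - 419\right)\right) - 147120 = \left(132496 - -178494\right) - 147120 = \left(132496 + 178494\right) - 147120 = 310990 - 147120 = 163870$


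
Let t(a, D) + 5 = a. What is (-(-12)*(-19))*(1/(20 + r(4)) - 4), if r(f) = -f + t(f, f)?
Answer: 4484/5 ≈ 896.80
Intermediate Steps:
t(a, D) = -5 + a
r(f) = -5 (r(f) = -f + (-5 + f) = -5)
(-(-12)*(-19))*(1/(20 + r(4)) - 4) = (-(-12)*(-19))*(1/(20 - 5) - 4) = (-12*19)*(1/15 - 4) = -228*(1/15 - 4) = -228*(-59/15) = 4484/5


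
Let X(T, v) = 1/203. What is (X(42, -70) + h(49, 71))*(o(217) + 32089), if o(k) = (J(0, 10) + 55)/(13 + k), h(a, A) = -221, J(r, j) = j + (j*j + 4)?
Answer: -23650730487/3335 ≈ -7.0917e+6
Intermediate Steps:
J(r, j) = 4 + j + j² (J(r, j) = j + (j² + 4) = j + (4 + j²) = 4 + j + j²)
X(T, v) = 1/203
o(k) = 169/(13 + k) (o(k) = ((4 + 10 + 10²) + 55)/(13 + k) = ((4 + 10 + 100) + 55)/(13 + k) = (114 + 55)/(13 + k) = 169/(13 + k))
(X(42, -70) + h(49, 71))*(o(217) + 32089) = (1/203 - 221)*(169/(13 + 217) + 32089) = -44862*(169/230 + 32089)/203 = -44862/203*7380639/230 = -23650730487/3335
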